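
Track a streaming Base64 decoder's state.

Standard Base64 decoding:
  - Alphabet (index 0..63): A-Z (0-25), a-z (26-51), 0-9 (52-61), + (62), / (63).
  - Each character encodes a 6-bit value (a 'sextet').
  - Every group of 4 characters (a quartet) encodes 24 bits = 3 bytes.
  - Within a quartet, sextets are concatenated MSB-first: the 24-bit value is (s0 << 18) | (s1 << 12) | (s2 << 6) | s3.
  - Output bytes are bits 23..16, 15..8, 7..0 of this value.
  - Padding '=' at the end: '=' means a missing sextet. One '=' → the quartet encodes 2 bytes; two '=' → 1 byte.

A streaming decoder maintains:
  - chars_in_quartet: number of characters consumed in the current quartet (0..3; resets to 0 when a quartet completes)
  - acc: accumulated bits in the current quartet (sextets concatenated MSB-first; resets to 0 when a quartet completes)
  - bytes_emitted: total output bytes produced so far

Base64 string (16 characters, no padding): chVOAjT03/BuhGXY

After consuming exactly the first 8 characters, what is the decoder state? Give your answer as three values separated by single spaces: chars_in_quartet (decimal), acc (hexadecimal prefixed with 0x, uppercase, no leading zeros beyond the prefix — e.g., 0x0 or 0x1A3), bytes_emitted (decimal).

After char 0 ('c'=28): chars_in_quartet=1 acc=0x1C bytes_emitted=0
After char 1 ('h'=33): chars_in_quartet=2 acc=0x721 bytes_emitted=0
After char 2 ('V'=21): chars_in_quartet=3 acc=0x1C855 bytes_emitted=0
After char 3 ('O'=14): chars_in_quartet=4 acc=0x72154E -> emit 72 15 4E, reset; bytes_emitted=3
After char 4 ('A'=0): chars_in_quartet=1 acc=0x0 bytes_emitted=3
After char 5 ('j'=35): chars_in_quartet=2 acc=0x23 bytes_emitted=3
After char 6 ('T'=19): chars_in_quartet=3 acc=0x8D3 bytes_emitted=3
After char 7 ('0'=52): chars_in_quartet=4 acc=0x234F4 -> emit 02 34 F4, reset; bytes_emitted=6

Answer: 0 0x0 6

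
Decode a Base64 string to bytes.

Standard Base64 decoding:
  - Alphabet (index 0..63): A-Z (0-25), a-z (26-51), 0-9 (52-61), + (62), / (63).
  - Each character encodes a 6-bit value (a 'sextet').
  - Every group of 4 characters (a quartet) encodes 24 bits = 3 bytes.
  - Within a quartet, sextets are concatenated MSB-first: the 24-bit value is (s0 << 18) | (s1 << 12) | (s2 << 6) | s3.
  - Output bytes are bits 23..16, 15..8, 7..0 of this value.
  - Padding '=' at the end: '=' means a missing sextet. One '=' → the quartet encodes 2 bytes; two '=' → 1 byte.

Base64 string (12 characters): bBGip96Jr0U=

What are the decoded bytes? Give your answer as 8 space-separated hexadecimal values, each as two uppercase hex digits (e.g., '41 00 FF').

After char 0 ('b'=27): chars_in_quartet=1 acc=0x1B bytes_emitted=0
After char 1 ('B'=1): chars_in_quartet=2 acc=0x6C1 bytes_emitted=0
After char 2 ('G'=6): chars_in_quartet=3 acc=0x1B046 bytes_emitted=0
After char 3 ('i'=34): chars_in_quartet=4 acc=0x6C11A2 -> emit 6C 11 A2, reset; bytes_emitted=3
After char 4 ('p'=41): chars_in_quartet=1 acc=0x29 bytes_emitted=3
After char 5 ('9'=61): chars_in_quartet=2 acc=0xA7D bytes_emitted=3
After char 6 ('6'=58): chars_in_quartet=3 acc=0x29F7A bytes_emitted=3
After char 7 ('J'=9): chars_in_quartet=4 acc=0xA7DE89 -> emit A7 DE 89, reset; bytes_emitted=6
After char 8 ('r'=43): chars_in_quartet=1 acc=0x2B bytes_emitted=6
After char 9 ('0'=52): chars_in_quartet=2 acc=0xAF4 bytes_emitted=6
After char 10 ('U'=20): chars_in_quartet=3 acc=0x2BD14 bytes_emitted=6
Padding '=': partial quartet acc=0x2BD14 -> emit AF 45; bytes_emitted=8

Answer: 6C 11 A2 A7 DE 89 AF 45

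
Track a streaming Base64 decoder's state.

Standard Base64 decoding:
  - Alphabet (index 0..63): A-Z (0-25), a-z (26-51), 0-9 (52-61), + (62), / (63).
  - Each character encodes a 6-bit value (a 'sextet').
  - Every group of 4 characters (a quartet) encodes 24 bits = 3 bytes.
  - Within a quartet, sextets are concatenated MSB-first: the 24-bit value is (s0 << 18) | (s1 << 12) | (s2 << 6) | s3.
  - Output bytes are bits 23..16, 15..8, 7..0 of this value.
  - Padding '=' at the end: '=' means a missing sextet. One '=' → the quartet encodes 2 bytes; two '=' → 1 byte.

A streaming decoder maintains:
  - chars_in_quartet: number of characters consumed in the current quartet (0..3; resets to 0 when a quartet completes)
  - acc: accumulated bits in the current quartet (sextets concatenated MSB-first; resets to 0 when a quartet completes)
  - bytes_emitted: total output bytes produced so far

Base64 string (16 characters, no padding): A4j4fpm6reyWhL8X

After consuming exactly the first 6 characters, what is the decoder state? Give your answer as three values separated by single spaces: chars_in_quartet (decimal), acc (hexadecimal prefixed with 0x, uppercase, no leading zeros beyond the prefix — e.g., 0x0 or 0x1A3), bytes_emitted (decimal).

Answer: 2 0x7E9 3

Derivation:
After char 0 ('A'=0): chars_in_quartet=1 acc=0x0 bytes_emitted=0
After char 1 ('4'=56): chars_in_quartet=2 acc=0x38 bytes_emitted=0
After char 2 ('j'=35): chars_in_quartet=3 acc=0xE23 bytes_emitted=0
After char 3 ('4'=56): chars_in_quartet=4 acc=0x388F8 -> emit 03 88 F8, reset; bytes_emitted=3
After char 4 ('f'=31): chars_in_quartet=1 acc=0x1F bytes_emitted=3
After char 5 ('p'=41): chars_in_quartet=2 acc=0x7E9 bytes_emitted=3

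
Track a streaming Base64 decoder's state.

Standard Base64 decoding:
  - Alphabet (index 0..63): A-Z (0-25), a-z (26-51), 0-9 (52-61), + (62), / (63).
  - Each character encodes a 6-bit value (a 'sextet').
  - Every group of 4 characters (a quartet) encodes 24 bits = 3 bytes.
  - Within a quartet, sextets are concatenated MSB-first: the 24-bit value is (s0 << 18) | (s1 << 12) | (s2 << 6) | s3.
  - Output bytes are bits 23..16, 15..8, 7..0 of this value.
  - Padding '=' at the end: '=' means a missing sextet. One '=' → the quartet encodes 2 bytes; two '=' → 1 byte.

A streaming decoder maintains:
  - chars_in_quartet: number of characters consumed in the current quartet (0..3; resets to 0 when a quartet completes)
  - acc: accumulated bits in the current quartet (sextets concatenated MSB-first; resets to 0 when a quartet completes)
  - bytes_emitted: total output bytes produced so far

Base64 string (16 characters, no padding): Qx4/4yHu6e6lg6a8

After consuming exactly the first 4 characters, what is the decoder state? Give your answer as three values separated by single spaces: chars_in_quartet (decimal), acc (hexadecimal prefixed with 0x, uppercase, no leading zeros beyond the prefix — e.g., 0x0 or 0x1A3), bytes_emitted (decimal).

Answer: 0 0x0 3

Derivation:
After char 0 ('Q'=16): chars_in_quartet=1 acc=0x10 bytes_emitted=0
After char 1 ('x'=49): chars_in_quartet=2 acc=0x431 bytes_emitted=0
After char 2 ('4'=56): chars_in_quartet=3 acc=0x10C78 bytes_emitted=0
After char 3 ('/'=63): chars_in_quartet=4 acc=0x431E3F -> emit 43 1E 3F, reset; bytes_emitted=3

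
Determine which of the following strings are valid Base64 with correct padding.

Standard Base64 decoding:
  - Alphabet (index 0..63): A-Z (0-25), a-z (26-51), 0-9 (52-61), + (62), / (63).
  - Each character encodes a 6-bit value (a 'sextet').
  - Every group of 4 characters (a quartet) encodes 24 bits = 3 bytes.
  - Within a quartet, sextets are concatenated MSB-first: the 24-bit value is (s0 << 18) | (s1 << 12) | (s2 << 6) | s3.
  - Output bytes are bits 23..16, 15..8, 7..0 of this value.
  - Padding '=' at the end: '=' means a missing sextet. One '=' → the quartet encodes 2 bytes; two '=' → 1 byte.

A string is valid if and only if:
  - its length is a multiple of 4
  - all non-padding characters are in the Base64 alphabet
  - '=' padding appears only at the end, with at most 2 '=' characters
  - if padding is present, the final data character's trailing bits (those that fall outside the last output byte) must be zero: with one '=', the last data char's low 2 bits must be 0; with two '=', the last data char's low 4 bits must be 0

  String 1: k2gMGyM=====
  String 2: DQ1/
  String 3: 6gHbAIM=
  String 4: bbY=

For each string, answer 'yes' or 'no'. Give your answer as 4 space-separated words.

String 1: 'k2gMGyM=====' → invalid (5 pad chars (max 2))
String 2: 'DQ1/' → valid
String 3: '6gHbAIM=' → valid
String 4: 'bbY=' → valid

Answer: no yes yes yes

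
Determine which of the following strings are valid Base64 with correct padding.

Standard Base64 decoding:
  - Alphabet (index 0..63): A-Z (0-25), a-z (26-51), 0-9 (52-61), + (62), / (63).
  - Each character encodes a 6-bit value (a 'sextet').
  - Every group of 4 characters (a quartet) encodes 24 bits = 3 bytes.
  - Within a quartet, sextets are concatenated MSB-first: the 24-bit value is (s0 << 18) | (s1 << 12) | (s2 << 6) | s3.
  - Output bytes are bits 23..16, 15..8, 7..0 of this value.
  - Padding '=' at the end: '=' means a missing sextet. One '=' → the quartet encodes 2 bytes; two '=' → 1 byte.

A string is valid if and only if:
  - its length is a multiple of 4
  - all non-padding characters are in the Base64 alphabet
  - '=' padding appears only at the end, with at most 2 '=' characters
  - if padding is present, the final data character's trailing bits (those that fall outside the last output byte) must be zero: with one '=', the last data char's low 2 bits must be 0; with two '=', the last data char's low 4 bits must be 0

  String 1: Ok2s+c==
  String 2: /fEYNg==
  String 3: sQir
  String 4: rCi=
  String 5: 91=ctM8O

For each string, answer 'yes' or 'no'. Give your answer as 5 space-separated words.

Answer: no yes yes no no

Derivation:
String 1: 'Ok2s+c==' → invalid (bad trailing bits)
String 2: '/fEYNg==' → valid
String 3: 'sQir' → valid
String 4: 'rCi=' → invalid (bad trailing bits)
String 5: '91=ctM8O' → invalid (bad char(s): ['=']; '=' in middle)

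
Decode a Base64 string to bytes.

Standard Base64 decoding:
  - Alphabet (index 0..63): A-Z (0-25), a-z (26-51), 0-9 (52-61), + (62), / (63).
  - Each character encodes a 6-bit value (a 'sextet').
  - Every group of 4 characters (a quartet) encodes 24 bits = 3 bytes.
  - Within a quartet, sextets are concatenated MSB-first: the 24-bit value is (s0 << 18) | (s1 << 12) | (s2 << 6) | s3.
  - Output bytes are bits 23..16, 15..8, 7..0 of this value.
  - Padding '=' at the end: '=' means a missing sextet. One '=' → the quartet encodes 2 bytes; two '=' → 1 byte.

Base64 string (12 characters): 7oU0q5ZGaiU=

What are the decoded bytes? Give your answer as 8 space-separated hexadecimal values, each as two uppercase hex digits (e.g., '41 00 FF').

Answer: EE 85 34 AB 96 46 6A 25

Derivation:
After char 0 ('7'=59): chars_in_quartet=1 acc=0x3B bytes_emitted=0
After char 1 ('o'=40): chars_in_quartet=2 acc=0xEE8 bytes_emitted=0
After char 2 ('U'=20): chars_in_quartet=3 acc=0x3BA14 bytes_emitted=0
After char 3 ('0'=52): chars_in_quartet=4 acc=0xEE8534 -> emit EE 85 34, reset; bytes_emitted=3
After char 4 ('q'=42): chars_in_quartet=1 acc=0x2A bytes_emitted=3
After char 5 ('5'=57): chars_in_quartet=2 acc=0xAB9 bytes_emitted=3
After char 6 ('Z'=25): chars_in_quartet=3 acc=0x2AE59 bytes_emitted=3
After char 7 ('G'=6): chars_in_quartet=4 acc=0xAB9646 -> emit AB 96 46, reset; bytes_emitted=6
After char 8 ('a'=26): chars_in_quartet=1 acc=0x1A bytes_emitted=6
After char 9 ('i'=34): chars_in_quartet=2 acc=0x6A2 bytes_emitted=6
After char 10 ('U'=20): chars_in_quartet=3 acc=0x1A894 bytes_emitted=6
Padding '=': partial quartet acc=0x1A894 -> emit 6A 25; bytes_emitted=8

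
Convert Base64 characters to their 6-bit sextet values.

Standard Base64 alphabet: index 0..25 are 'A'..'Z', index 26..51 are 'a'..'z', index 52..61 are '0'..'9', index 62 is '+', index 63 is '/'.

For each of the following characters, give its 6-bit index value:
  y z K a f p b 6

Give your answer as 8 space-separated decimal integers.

Answer: 50 51 10 26 31 41 27 58

Derivation:
'y': a..z range, 26 + ord('y') − ord('a') = 50
'z': a..z range, 26 + ord('z') − ord('a') = 51
'K': A..Z range, ord('K') − ord('A') = 10
'a': a..z range, 26 + ord('a') − ord('a') = 26
'f': a..z range, 26 + ord('f') − ord('a') = 31
'p': a..z range, 26 + ord('p') − ord('a') = 41
'b': a..z range, 26 + ord('b') − ord('a') = 27
'6': 0..9 range, 52 + ord('6') − ord('0') = 58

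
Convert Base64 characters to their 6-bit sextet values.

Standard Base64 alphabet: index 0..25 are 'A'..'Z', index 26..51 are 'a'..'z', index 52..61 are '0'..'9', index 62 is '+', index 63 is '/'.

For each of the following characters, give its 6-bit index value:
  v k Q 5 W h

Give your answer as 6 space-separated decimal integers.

'v': a..z range, 26 + ord('v') − ord('a') = 47
'k': a..z range, 26 + ord('k') − ord('a') = 36
'Q': A..Z range, ord('Q') − ord('A') = 16
'5': 0..9 range, 52 + ord('5') − ord('0') = 57
'W': A..Z range, ord('W') − ord('A') = 22
'h': a..z range, 26 + ord('h') − ord('a') = 33

Answer: 47 36 16 57 22 33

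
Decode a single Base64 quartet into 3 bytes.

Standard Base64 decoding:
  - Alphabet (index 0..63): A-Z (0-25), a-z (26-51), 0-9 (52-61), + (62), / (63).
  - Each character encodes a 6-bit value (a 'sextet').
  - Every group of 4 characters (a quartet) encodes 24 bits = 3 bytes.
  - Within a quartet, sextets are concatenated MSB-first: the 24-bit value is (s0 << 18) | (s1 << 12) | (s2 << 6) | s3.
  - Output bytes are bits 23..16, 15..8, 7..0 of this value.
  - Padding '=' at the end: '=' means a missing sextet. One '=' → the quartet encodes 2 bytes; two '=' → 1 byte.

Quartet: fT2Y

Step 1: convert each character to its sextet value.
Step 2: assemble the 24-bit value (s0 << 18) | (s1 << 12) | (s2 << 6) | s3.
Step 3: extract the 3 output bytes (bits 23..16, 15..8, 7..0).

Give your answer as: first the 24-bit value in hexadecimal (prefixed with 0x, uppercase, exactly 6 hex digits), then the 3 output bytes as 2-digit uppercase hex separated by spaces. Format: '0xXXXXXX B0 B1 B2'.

Answer: 0x7D3D98 7D 3D 98

Derivation:
Sextets: f=31, T=19, 2=54, Y=24
24-bit: (31<<18) | (19<<12) | (54<<6) | 24
      = 0x7C0000 | 0x013000 | 0x000D80 | 0x000018
      = 0x7D3D98
Bytes: (v>>16)&0xFF=7D, (v>>8)&0xFF=3D, v&0xFF=98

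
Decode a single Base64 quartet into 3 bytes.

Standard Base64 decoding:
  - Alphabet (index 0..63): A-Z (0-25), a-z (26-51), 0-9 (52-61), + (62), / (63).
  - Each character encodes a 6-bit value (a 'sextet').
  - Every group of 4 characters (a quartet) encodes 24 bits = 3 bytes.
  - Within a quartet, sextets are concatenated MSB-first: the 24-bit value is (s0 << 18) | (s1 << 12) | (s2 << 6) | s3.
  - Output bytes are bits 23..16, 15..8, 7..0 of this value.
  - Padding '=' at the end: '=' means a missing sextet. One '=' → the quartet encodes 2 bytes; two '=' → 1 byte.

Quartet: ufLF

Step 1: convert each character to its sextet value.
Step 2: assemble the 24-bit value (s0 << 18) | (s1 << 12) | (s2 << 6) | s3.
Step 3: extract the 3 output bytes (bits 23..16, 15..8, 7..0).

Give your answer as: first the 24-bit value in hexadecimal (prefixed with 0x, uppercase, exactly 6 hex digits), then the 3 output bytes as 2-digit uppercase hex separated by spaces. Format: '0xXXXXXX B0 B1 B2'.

Sextets: u=46, f=31, L=11, F=5
24-bit: (46<<18) | (31<<12) | (11<<6) | 5
      = 0xB80000 | 0x01F000 | 0x0002C0 | 0x000005
      = 0xB9F2C5
Bytes: (v>>16)&0xFF=B9, (v>>8)&0xFF=F2, v&0xFF=C5

Answer: 0xB9F2C5 B9 F2 C5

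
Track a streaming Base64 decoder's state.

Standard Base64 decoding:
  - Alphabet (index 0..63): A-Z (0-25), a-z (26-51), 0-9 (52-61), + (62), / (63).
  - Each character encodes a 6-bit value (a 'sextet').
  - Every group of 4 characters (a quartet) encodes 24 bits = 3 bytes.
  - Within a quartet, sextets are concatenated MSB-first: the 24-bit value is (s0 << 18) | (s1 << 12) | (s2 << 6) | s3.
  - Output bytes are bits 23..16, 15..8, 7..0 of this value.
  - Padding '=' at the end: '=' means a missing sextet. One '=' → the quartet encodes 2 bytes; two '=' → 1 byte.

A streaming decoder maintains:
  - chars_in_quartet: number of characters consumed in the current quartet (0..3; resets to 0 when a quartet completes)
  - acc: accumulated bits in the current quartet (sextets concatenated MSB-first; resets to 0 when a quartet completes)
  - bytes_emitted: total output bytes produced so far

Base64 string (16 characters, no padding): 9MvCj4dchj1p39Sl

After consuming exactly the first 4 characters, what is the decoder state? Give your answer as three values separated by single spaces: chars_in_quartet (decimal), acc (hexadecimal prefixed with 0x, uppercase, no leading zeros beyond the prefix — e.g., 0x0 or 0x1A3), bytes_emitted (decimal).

Answer: 0 0x0 3

Derivation:
After char 0 ('9'=61): chars_in_quartet=1 acc=0x3D bytes_emitted=0
After char 1 ('M'=12): chars_in_quartet=2 acc=0xF4C bytes_emitted=0
After char 2 ('v'=47): chars_in_quartet=3 acc=0x3D32F bytes_emitted=0
After char 3 ('C'=2): chars_in_quartet=4 acc=0xF4CBC2 -> emit F4 CB C2, reset; bytes_emitted=3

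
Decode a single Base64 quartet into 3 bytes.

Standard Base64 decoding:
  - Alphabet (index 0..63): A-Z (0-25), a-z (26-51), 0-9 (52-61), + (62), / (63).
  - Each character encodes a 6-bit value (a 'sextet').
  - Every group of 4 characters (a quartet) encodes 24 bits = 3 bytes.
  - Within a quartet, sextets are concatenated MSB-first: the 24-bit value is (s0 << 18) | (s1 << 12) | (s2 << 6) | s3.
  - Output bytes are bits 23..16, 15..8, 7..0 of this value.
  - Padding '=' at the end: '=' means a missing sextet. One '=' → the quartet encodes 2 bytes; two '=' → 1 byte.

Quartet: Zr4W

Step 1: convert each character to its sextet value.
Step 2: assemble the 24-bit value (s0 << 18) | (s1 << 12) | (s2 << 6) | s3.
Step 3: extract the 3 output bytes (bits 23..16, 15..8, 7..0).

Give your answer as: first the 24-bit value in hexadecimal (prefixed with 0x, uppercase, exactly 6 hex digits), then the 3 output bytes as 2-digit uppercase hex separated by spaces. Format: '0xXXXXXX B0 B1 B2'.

Answer: 0x66BE16 66 BE 16

Derivation:
Sextets: Z=25, r=43, 4=56, W=22
24-bit: (25<<18) | (43<<12) | (56<<6) | 22
      = 0x640000 | 0x02B000 | 0x000E00 | 0x000016
      = 0x66BE16
Bytes: (v>>16)&0xFF=66, (v>>8)&0xFF=BE, v&0xFF=16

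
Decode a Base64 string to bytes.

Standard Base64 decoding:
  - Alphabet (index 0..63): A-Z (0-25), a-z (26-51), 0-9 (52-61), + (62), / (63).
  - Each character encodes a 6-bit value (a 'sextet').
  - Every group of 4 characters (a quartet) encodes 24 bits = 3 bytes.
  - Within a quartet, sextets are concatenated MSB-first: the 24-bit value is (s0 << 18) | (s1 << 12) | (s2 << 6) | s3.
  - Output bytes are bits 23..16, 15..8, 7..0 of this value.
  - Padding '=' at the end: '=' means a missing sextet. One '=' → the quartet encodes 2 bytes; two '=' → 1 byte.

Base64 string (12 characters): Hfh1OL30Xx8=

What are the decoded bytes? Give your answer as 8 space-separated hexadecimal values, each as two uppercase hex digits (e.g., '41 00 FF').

Answer: 1D F8 75 38 BD F4 5F 1F

Derivation:
After char 0 ('H'=7): chars_in_quartet=1 acc=0x7 bytes_emitted=0
After char 1 ('f'=31): chars_in_quartet=2 acc=0x1DF bytes_emitted=0
After char 2 ('h'=33): chars_in_quartet=3 acc=0x77E1 bytes_emitted=0
After char 3 ('1'=53): chars_in_quartet=4 acc=0x1DF875 -> emit 1D F8 75, reset; bytes_emitted=3
After char 4 ('O'=14): chars_in_quartet=1 acc=0xE bytes_emitted=3
After char 5 ('L'=11): chars_in_quartet=2 acc=0x38B bytes_emitted=3
After char 6 ('3'=55): chars_in_quartet=3 acc=0xE2F7 bytes_emitted=3
After char 7 ('0'=52): chars_in_quartet=4 acc=0x38BDF4 -> emit 38 BD F4, reset; bytes_emitted=6
After char 8 ('X'=23): chars_in_quartet=1 acc=0x17 bytes_emitted=6
After char 9 ('x'=49): chars_in_quartet=2 acc=0x5F1 bytes_emitted=6
After char 10 ('8'=60): chars_in_quartet=3 acc=0x17C7C bytes_emitted=6
Padding '=': partial quartet acc=0x17C7C -> emit 5F 1F; bytes_emitted=8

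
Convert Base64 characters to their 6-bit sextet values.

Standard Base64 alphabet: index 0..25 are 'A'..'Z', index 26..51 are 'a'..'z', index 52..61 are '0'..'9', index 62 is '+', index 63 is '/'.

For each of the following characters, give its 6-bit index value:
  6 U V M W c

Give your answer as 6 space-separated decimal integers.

'6': 0..9 range, 52 + ord('6') − ord('0') = 58
'U': A..Z range, ord('U') − ord('A') = 20
'V': A..Z range, ord('V') − ord('A') = 21
'M': A..Z range, ord('M') − ord('A') = 12
'W': A..Z range, ord('W') − ord('A') = 22
'c': a..z range, 26 + ord('c') − ord('a') = 28

Answer: 58 20 21 12 22 28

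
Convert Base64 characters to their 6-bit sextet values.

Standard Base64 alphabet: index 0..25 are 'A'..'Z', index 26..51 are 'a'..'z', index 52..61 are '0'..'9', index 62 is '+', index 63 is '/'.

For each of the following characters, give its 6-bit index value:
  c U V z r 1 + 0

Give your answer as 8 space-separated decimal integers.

Answer: 28 20 21 51 43 53 62 52

Derivation:
'c': a..z range, 26 + ord('c') − ord('a') = 28
'U': A..Z range, ord('U') − ord('A') = 20
'V': A..Z range, ord('V') − ord('A') = 21
'z': a..z range, 26 + ord('z') − ord('a') = 51
'r': a..z range, 26 + ord('r') − ord('a') = 43
'1': 0..9 range, 52 + ord('1') − ord('0') = 53
'+': index 62
'0': 0..9 range, 52 + ord('0') − ord('0') = 52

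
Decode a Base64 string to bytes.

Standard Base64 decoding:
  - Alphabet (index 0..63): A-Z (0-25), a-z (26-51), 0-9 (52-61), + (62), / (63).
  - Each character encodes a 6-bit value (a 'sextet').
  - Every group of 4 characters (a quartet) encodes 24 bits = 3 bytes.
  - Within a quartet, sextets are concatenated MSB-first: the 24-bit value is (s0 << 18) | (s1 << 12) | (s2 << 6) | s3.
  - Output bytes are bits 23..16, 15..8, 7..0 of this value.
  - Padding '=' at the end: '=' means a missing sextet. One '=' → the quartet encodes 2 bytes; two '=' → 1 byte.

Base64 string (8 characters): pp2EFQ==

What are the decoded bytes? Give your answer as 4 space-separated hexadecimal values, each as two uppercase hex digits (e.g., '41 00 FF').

Answer: A6 9D 84 15

Derivation:
After char 0 ('p'=41): chars_in_quartet=1 acc=0x29 bytes_emitted=0
After char 1 ('p'=41): chars_in_quartet=2 acc=0xA69 bytes_emitted=0
After char 2 ('2'=54): chars_in_quartet=3 acc=0x29A76 bytes_emitted=0
After char 3 ('E'=4): chars_in_quartet=4 acc=0xA69D84 -> emit A6 9D 84, reset; bytes_emitted=3
After char 4 ('F'=5): chars_in_quartet=1 acc=0x5 bytes_emitted=3
After char 5 ('Q'=16): chars_in_quartet=2 acc=0x150 bytes_emitted=3
Padding '==': partial quartet acc=0x150 -> emit 15; bytes_emitted=4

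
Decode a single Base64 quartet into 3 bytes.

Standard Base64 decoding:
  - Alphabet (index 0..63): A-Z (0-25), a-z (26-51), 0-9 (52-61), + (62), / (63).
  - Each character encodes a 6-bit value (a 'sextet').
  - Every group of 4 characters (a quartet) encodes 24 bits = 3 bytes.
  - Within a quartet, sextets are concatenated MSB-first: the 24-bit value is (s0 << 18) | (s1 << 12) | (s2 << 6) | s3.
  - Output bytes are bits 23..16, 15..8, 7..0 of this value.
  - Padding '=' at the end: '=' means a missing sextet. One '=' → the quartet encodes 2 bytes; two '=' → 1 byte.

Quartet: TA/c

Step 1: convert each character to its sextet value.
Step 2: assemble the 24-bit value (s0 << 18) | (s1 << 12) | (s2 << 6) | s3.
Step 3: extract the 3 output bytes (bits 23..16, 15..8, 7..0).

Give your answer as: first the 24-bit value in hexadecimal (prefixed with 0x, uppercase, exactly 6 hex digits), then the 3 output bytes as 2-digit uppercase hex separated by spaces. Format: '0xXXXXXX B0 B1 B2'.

Answer: 0x4C0FDC 4C 0F DC

Derivation:
Sextets: T=19, A=0, /=63, c=28
24-bit: (19<<18) | (0<<12) | (63<<6) | 28
      = 0x4C0000 | 0x000000 | 0x000FC0 | 0x00001C
      = 0x4C0FDC
Bytes: (v>>16)&0xFF=4C, (v>>8)&0xFF=0F, v&0xFF=DC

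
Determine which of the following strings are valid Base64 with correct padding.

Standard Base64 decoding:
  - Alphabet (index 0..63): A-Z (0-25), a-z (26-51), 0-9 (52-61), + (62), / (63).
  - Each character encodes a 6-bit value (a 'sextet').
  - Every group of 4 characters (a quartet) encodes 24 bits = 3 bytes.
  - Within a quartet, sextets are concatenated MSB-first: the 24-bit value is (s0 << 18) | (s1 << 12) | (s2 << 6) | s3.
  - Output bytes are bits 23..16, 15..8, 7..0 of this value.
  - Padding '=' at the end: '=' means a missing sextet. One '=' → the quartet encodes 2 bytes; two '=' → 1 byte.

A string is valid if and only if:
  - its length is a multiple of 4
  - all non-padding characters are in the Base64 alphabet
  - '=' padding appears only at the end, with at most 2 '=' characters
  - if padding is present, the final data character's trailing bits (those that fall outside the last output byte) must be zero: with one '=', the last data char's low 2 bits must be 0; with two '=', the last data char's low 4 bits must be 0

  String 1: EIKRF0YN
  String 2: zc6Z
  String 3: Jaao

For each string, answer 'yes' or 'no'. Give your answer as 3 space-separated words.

Answer: yes yes yes

Derivation:
String 1: 'EIKRF0YN' → valid
String 2: 'zc6Z' → valid
String 3: 'Jaao' → valid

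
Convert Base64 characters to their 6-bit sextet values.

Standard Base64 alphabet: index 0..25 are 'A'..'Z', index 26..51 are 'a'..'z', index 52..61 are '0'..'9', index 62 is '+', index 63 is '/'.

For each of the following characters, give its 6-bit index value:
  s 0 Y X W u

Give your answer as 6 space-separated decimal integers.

's': a..z range, 26 + ord('s') − ord('a') = 44
'0': 0..9 range, 52 + ord('0') − ord('0') = 52
'Y': A..Z range, ord('Y') − ord('A') = 24
'X': A..Z range, ord('X') − ord('A') = 23
'W': A..Z range, ord('W') − ord('A') = 22
'u': a..z range, 26 + ord('u') − ord('a') = 46

Answer: 44 52 24 23 22 46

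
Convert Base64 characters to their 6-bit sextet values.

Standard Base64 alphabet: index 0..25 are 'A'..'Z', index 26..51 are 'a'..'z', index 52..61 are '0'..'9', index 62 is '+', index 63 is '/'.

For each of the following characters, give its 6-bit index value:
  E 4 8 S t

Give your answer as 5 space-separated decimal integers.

Answer: 4 56 60 18 45

Derivation:
'E': A..Z range, ord('E') − ord('A') = 4
'4': 0..9 range, 52 + ord('4') − ord('0') = 56
'8': 0..9 range, 52 + ord('8') − ord('0') = 60
'S': A..Z range, ord('S') − ord('A') = 18
't': a..z range, 26 + ord('t') − ord('a') = 45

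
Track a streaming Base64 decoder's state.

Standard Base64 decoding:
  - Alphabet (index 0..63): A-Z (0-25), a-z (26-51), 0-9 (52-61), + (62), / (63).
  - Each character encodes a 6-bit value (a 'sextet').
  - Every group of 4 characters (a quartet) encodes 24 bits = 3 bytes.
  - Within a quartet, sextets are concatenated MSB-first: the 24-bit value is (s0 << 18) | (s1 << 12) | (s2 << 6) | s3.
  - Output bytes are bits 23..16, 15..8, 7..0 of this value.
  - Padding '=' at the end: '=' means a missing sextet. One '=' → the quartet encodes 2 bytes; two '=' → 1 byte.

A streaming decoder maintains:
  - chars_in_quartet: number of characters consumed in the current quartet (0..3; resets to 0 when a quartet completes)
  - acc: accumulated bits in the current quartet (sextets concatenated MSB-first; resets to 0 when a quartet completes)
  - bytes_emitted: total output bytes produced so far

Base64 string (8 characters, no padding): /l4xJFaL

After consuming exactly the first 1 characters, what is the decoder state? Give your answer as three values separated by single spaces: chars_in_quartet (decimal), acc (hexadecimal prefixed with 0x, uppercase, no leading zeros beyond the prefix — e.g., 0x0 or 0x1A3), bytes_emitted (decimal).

After char 0 ('/'=63): chars_in_quartet=1 acc=0x3F bytes_emitted=0

Answer: 1 0x3F 0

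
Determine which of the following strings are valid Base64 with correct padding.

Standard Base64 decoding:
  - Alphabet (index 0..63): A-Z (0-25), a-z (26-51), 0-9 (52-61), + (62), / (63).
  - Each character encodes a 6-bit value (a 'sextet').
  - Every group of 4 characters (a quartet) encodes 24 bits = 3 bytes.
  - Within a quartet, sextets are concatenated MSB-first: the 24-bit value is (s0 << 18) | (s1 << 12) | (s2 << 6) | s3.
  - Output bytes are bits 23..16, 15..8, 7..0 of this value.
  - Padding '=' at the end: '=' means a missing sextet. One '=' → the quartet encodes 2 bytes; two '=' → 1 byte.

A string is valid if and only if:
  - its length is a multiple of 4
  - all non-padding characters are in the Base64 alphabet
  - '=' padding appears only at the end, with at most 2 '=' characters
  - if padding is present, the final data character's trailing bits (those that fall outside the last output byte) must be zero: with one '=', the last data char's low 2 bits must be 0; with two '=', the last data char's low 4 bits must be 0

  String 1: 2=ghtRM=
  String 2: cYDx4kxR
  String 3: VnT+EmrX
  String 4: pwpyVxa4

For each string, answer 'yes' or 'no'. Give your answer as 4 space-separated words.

String 1: '2=ghtRM=' → invalid (bad char(s): ['=']; '=' in middle)
String 2: 'cYDx4kxR' → valid
String 3: 'VnT+EmrX' → valid
String 4: 'pwpyVxa4' → valid

Answer: no yes yes yes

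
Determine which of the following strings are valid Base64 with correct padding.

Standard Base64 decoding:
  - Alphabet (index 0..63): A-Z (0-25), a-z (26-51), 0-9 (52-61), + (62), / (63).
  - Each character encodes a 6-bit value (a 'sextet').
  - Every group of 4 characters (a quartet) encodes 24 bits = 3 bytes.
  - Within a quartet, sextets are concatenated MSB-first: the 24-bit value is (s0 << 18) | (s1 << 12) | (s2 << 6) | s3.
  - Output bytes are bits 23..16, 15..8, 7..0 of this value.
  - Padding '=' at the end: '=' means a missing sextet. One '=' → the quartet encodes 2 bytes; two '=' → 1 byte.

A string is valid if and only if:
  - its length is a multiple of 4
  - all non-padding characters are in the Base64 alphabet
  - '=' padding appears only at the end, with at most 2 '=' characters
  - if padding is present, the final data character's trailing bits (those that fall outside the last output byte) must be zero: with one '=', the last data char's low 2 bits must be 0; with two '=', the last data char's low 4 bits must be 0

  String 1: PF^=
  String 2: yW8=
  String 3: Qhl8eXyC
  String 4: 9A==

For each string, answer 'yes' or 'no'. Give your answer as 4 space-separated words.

String 1: 'PF^=' → invalid (bad char(s): ['^'])
String 2: 'yW8=' → valid
String 3: 'Qhl8eXyC' → valid
String 4: '9A==' → valid

Answer: no yes yes yes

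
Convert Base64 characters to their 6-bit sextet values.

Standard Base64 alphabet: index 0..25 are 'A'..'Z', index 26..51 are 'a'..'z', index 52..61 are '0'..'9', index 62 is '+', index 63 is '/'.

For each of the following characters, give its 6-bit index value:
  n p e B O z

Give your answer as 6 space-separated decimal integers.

'n': a..z range, 26 + ord('n') − ord('a') = 39
'p': a..z range, 26 + ord('p') − ord('a') = 41
'e': a..z range, 26 + ord('e') − ord('a') = 30
'B': A..Z range, ord('B') − ord('A') = 1
'O': A..Z range, ord('O') − ord('A') = 14
'z': a..z range, 26 + ord('z') − ord('a') = 51

Answer: 39 41 30 1 14 51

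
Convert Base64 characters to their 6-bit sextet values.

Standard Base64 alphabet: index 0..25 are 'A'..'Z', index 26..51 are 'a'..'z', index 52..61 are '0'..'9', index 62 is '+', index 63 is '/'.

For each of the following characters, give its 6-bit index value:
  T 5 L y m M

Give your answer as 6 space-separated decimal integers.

Answer: 19 57 11 50 38 12

Derivation:
'T': A..Z range, ord('T') − ord('A') = 19
'5': 0..9 range, 52 + ord('5') − ord('0') = 57
'L': A..Z range, ord('L') − ord('A') = 11
'y': a..z range, 26 + ord('y') − ord('a') = 50
'm': a..z range, 26 + ord('m') − ord('a') = 38
'M': A..Z range, ord('M') − ord('A') = 12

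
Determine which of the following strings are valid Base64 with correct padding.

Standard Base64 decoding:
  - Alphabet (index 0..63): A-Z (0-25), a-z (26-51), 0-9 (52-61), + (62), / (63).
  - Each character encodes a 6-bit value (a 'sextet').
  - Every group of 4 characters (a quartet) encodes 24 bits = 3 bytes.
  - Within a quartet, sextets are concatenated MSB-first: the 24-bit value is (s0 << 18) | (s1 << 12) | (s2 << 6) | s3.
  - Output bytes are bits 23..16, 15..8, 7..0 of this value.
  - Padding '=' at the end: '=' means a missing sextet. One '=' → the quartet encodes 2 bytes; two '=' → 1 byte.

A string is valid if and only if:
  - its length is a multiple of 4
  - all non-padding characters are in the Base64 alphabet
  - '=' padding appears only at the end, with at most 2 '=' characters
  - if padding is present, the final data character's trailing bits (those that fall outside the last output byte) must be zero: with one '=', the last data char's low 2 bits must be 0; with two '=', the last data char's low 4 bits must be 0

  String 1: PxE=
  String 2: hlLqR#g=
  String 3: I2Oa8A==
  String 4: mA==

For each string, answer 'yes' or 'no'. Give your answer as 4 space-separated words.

String 1: 'PxE=' → valid
String 2: 'hlLqR#g=' → invalid (bad char(s): ['#'])
String 3: 'I2Oa8A==' → valid
String 4: 'mA==' → valid

Answer: yes no yes yes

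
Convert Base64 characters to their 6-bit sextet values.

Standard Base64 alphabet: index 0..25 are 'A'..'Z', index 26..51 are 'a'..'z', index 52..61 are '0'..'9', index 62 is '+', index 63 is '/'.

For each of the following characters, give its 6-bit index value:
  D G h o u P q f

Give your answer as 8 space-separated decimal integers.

Answer: 3 6 33 40 46 15 42 31

Derivation:
'D': A..Z range, ord('D') − ord('A') = 3
'G': A..Z range, ord('G') − ord('A') = 6
'h': a..z range, 26 + ord('h') − ord('a') = 33
'o': a..z range, 26 + ord('o') − ord('a') = 40
'u': a..z range, 26 + ord('u') − ord('a') = 46
'P': A..Z range, ord('P') − ord('A') = 15
'q': a..z range, 26 + ord('q') − ord('a') = 42
'f': a..z range, 26 + ord('f') − ord('a') = 31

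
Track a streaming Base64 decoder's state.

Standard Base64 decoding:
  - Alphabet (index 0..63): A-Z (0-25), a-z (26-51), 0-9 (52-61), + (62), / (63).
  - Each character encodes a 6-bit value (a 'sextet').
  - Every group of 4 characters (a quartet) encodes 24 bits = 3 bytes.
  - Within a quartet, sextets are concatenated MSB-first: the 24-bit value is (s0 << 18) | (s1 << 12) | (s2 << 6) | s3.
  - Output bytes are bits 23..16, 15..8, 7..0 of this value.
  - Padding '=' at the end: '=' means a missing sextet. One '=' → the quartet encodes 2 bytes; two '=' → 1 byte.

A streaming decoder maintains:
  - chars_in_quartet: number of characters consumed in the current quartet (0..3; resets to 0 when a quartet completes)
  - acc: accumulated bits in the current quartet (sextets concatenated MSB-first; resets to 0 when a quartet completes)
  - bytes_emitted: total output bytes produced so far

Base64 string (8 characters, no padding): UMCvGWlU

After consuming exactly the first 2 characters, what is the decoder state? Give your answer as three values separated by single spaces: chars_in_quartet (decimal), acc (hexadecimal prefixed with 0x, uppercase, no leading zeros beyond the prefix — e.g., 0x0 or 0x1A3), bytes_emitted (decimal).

After char 0 ('U'=20): chars_in_quartet=1 acc=0x14 bytes_emitted=0
After char 1 ('M'=12): chars_in_quartet=2 acc=0x50C bytes_emitted=0

Answer: 2 0x50C 0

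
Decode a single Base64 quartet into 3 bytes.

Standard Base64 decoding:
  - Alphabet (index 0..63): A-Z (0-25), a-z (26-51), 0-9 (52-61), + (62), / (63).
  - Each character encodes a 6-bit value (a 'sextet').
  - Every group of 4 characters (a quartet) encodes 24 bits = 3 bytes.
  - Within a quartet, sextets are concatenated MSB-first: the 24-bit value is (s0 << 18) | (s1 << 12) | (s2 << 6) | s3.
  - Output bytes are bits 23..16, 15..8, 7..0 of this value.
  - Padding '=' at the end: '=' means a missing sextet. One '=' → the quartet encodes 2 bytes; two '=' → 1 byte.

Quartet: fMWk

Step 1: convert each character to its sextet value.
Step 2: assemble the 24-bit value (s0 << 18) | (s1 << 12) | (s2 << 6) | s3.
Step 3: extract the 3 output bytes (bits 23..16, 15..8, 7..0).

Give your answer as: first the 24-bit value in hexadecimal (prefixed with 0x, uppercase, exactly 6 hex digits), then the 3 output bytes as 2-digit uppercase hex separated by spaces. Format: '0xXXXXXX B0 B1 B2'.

Answer: 0x7CC5A4 7C C5 A4

Derivation:
Sextets: f=31, M=12, W=22, k=36
24-bit: (31<<18) | (12<<12) | (22<<6) | 36
      = 0x7C0000 | 0x00C000 | 0x000580 | 0x000024
      = 0x7CC5A4
Bytes: (v>>16)&0xFF=7C, (v>>8)&0xFF=C5, v&0xFF=A4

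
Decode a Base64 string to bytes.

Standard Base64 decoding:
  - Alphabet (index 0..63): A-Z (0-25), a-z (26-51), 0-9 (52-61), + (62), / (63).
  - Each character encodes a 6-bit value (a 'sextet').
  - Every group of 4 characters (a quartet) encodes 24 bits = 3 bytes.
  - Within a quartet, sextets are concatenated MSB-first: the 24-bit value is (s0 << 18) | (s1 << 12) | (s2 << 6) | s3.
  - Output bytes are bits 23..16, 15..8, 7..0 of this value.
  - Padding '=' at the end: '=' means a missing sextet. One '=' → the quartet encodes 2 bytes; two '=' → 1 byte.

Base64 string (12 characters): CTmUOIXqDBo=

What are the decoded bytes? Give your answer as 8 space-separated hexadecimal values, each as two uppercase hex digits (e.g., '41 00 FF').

After char 0 ('C'=2): chars_in_quartet=1 acc=0x2 bytes_emitted=0
After char 1 ('T'=19): chars_in_quartet=2 acc=0x93 bytes_emitted=0
After char 2 ('m'=38): chars_in_quartet=3 acc=0x24E6 bytes_emitted=0
After char 3 ('U'=20): chars_in_quartet=4 acc=0x93994 -> emit 09 39 94, reset; bytes_emitted=3
After char 4 ('O'=14): chars_in_quartet=1 acc=0xE bytes_emitted=3
After char 5 ('I'=8): chars_in_quartet=2 acc=0x388 bytes_emitted=3
After char 6 ('X'=23): chars_in_quartet=3 acc=0xE217 bytes_emitted=3
After char 7 ('q'=42): chars_in_quartet=4 acc=0x3885EA -> emit 38 85 EA, reset; bytes_emitted=6
After char 8 ('D'=3): chars_in_quartet=1 acc=0x3 bytes_emitted=6
After char 9 ('B'=1): chars_in_quartet=2 acc=0xC1 bytes_emitted=6
After char 10 ('o'=40): chars_in_quartet=3 acc=0x3068 bytes_emitted=6
Padding '=': partial quartet acc=0x3068 -> emit 0C 1A; bytes_emitted=8

Answer: 09 39 94 38 85 EA 0C 1A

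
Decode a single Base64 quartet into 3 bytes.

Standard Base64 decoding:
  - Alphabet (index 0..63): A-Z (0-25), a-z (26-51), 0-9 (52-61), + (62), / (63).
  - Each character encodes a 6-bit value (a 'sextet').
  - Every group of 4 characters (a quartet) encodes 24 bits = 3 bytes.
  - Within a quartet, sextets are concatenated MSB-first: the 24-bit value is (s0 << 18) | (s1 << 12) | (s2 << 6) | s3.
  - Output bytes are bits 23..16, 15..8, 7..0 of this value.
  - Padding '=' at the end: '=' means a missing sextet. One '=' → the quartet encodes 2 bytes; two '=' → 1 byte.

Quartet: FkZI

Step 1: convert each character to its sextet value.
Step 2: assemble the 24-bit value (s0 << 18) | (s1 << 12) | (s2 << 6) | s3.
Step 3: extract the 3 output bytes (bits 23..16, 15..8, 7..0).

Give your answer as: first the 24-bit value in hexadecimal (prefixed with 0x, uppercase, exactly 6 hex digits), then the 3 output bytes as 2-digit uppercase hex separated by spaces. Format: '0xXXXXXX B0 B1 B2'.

Sextets: F=5, k=36, Z=25, I=8
24-bit: (5<<18) | (36<<12) | (25<<6) | 8
      = 0x140000 | 0x024000 | 0x000640 | 0x000008
      = 0x164648
Bytes: (v>>16)&0xFF=16, (v>>8)&0xFF=46, v&0xFF=48

Answer: 0x164648 16 46 48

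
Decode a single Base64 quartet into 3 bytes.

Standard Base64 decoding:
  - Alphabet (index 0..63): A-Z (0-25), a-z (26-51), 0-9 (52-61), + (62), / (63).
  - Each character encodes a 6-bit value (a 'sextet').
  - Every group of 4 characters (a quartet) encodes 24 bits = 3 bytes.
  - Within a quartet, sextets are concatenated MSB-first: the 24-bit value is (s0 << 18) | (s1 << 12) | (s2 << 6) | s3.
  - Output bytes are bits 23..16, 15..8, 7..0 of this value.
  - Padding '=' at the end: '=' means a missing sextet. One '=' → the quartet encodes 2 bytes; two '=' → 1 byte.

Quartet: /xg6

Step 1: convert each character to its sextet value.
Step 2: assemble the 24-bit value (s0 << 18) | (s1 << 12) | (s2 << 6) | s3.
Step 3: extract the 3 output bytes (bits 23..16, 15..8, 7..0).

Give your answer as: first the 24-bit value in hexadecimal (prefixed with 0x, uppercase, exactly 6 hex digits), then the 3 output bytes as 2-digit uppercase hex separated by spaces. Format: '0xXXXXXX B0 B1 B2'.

Sextets: /=63, x=49, g=32, 6=58
24-bit: (63<<18) | (49<<12) | (32<<6) | 58
      = 0xFC0000 | 0x031000 | 0x000800 | 0x00003A
      = 0xFF183A
Bytes: (v>>16)&0xFF=FF, (v>>8)&0xFF=18, v&0xFF=3A

Answer: 0xFF183A FF 18 3A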